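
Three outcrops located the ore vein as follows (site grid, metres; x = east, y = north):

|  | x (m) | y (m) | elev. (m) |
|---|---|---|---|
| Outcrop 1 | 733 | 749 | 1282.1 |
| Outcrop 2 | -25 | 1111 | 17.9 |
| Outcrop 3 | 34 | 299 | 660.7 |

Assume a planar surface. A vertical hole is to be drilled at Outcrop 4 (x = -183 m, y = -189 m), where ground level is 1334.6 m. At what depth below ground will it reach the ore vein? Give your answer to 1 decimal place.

624.9 m

Let the plane be z = a·x + b·y + c.
Outcrop 2−Outcrop 1: −758a + 362b = −1264.2;  Outcrop 3−Outcrop 1: −699a − 450b = −621.4.
Solving gives a = 1.336115, b = −0.694543.
Then c = 1282.1 − a·733 − b·749 = 822.94.
At (-183, -189): z_contact = −244.51 + 131.27 + 822.94 = 709.70 m.
Depth below ground = 1334.6 − 709.70 = 624.9 m.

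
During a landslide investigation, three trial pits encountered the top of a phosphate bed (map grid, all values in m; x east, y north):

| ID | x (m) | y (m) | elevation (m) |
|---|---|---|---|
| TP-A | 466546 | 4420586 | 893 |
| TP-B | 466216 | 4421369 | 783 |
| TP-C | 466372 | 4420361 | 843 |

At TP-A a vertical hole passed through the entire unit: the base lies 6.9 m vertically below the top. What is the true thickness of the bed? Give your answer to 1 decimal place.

Two edge vectors: TP-A→TP-B = (-330, 783, -110), TP-A→TP-C = (-174, -225, -50).
Normal n = (TP-A→TP-B) × (TP-A→TP-C) = (-63900, 2640, 210492).
So ∂z/∂x = −n_x/n_z = 0.30357 and ∂z/∂y = −n_y/n_z = −0.01254.
|∇z| = √(a²+b²) = 0.30383, so dip δ = arctan(0.30383) = 16.90°.
True thickness = vertical thickness × cos δ = 6.9 × cos 16.90° = 6.6 m.

6.6 m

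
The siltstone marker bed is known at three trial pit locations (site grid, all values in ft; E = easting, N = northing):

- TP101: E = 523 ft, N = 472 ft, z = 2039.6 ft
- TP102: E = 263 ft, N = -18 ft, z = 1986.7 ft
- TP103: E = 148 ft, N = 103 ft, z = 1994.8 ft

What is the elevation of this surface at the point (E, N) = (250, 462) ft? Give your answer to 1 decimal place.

2031.1 ft

Two edge vectors: TP101→TP102 = (-260, -490, -52.9), TP101→TP103 = (-375, -369, -44.8).
Normal n = (TP101→TP102) × (TP101→TP103) = (2431.9, 8189.5, -87810).
So ∂z/∂E = −n_x/n_z = 0.02770 and ∂z/∂N = −n_y/n_z = 0.09326.
Intercept c from TP101: 2039.6 − 14.48 − 44.02 = 1981.09.
At (250, 462): z = 6.9 + 43.1 + 1981.09 = 2031.1 ft.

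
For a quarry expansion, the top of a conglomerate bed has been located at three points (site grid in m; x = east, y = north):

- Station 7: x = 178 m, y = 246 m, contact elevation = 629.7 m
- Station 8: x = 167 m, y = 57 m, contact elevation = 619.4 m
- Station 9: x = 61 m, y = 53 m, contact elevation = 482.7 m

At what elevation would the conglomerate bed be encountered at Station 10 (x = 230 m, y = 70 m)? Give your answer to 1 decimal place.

700.4 m

Let the plane be z = a·x + b·y + c.
Station 8−Station 7: −11a − 189b = −10.3;  Station 9−Station 7: −117a − 193b = −147.
Solving gives a = 1.29040, b = −0.02061.
Then c = 629.7 − a·178 − b·246 = 405.08.
At (230, 70): z = 296.8 − 1.4 + 405.08 = 700.4 m.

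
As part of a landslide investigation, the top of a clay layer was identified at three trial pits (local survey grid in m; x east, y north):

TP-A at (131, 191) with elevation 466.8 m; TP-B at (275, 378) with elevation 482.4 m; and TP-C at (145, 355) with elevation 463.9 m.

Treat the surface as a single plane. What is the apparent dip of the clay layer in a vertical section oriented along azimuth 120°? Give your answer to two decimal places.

Two edge vectors: TP-A→TP-B = (144, 187, 15.6), TP-A→TP-C = (14, 164, -2.9).
Normal n = (TP-A→TP-B) × (TP-A→TP-C) = (-3100.7, 636, 20998).
So ∂z/∂x = −n_x/n_z = 0.14767 and ∂z/∂y = −n_y/n_z = −0.03029.
Unit vector along 120° is (sin 120°, cos 120°) = (0.8660, -0.5000).
Slope in that direction = a·(0.8660) + b·(-0.5000) = 0.14303.
Apparent dip = arctan|0.14303| = 8.14° (true dip is 8.6°, so apparent ≤ true as expected).

8.14°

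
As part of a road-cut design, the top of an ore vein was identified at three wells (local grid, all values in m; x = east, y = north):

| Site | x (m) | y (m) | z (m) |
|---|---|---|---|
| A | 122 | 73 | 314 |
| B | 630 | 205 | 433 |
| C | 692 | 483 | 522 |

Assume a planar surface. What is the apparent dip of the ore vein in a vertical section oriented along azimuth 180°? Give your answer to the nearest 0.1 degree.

Two edge vectors: A→B = (508, 132, 119), A→C = (570, 410, 208).
Normal n = (A→B) × (A→C) = (-21334, -37834, 133040).
So ∂z/∂x = −n_x/n_z = 0.16036 and ∂z/∂y = −n_y/n_z = 0.28438.
Unit vector along 180° is (sin 180°, cos 180°) = (0.0000, -1.0000).
Slope in that direction = a·(0.0000) + b·(-1.0000) = −0.28438.
Apparent dip = arctan|0.28438| = 15.9° (true dip is 18.1°, so apparent ≤ true as expected).

15.9°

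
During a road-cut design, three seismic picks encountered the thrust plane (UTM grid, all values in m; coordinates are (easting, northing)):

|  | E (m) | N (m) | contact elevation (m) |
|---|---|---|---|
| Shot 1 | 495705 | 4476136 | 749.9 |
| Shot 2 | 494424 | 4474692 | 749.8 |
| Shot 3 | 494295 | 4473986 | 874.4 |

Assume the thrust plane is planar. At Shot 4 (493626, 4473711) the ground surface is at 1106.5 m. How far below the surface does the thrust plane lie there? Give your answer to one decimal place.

338.7 m

Let the plane be z = a·E + b·N + c.
Shot 2−Shot 1: −1281a − 1444b = −0.1;  Shot 3−Shot 1: −1410a − 2150b = 124.5.
Solving gives a = 0.250648229, b = −0.222285583.
Then c = 749.9 − a·495705 − b·4476136 = 871482.82.
At (493626, 4473711): z_contact = 123726.48 − 994441.46 + 871482.82 = 767.84 m.
Depth below ground = 1106.5 − 767.84 = 338.7 m.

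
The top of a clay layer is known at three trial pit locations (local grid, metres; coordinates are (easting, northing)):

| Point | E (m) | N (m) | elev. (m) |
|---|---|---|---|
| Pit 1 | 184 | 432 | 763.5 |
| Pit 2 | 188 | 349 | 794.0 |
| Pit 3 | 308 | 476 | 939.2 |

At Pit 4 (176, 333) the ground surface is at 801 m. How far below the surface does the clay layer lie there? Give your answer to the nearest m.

21 m

Two edge vectors: Pit 1→Pit 2 = (4, -83, 30.5), Pit 1→Pit 3 = (124, 44, 175.7).
Normal n = (Pit 1→Pit 2) × (Pit 1→Pit 3) = (-15925.1, 3079.2, 10468).
So ∂z/∂E = −n_x/n_z = 1.52131 and ∂z/∂N = −n_y/n_z = −0.29415.
Intercept c from Pit 1: 763.5 − 279.92 + 127.07 = 610.65.
At (176, 333): z_contact = 267.8 − 98.0 + 610.65 = 780.5 m.
Depth below ground = 801 − 780.5 = 21 m.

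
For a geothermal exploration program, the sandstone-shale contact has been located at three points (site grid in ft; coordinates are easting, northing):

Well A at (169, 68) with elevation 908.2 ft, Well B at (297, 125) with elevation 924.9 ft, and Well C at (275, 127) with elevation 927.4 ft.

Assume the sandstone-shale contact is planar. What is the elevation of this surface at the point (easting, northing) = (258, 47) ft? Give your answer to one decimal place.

892.2 ft

Two edge vectors: Well A→Well B = (128, 57, 16.7), Well A→Well C = (106, 59, 19.2).
Normal n = (Well A→Well B) × (Well A→Well C) = (109.1, -687.4, 1510).
So ∂z/∂easting = −n_x/n_z = −0.07225 and ∂z/∂northing = −n_y/n_z = 0.45523.
Intercept c from Well A: 908.2 + 12.21 − 30.96 = 889.45.
At (258, 47): z = −18.6 + 21.4 + 889.45 = 892.2 ft.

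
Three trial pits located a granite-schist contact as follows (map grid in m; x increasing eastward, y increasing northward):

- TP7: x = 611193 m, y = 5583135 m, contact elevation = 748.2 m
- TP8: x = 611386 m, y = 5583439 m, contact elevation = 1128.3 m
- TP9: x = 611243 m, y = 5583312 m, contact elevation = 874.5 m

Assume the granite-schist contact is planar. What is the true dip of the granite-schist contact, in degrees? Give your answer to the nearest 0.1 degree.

57.2°

Let the plane be z = a·x + b·y + c.
TP8−TP7: 193a + 304b = 380.1;  TP9−TP7: 50a + 177b = 126.3.
Solving gives a = 1.52326, b = 0.28326.
Gradient magnitude |∇z| = √(a² + b²) = √(2.32032 + 0.08024) = 1.54937.
True dip = arctan(1.54937) = 57.2°, dipping toward W (azimuth ≈ 259°).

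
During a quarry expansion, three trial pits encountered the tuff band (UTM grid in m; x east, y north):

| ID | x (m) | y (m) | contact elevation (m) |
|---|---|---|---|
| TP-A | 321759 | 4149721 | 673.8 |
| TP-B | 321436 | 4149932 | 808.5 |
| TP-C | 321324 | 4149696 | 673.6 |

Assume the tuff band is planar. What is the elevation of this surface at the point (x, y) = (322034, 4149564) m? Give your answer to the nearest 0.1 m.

Let the plane be z = a·x + b·y + c.
TP-B−TP-A: −323a + 211b = 134.7;  TP-C−TP-A: −435a − 25b = −0.2.
Solving gives a = −0.033299619, b = 0.587413379.
Then c = 673.8 − a·321759 − b·4149721 = −2426213.38.
At (322034, 4149564): z = −10723.6 + 2437509.4 − 2426213.38 = 572.4 m.

572.4 m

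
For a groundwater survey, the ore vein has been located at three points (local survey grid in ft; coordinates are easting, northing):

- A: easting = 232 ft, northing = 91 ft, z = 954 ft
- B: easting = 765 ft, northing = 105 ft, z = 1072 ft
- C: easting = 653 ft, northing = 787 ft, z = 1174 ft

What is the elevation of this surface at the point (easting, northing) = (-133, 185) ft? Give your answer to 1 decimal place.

Two edge vectors: A→B = (533, 14, 118), A→C = (421, 696, 220).
Normal n = (A→B) × (A→C) = (-79048, -67582, 365074).
So ∂z/∂easting = −n_x/n_z = 0.21653 and ∂z/∂northing = −n_y/n_z = 0.18512.
Intercept c from A: 954 − 50.23 − 16.85 = 886.92.
At (-133, 185): z = −28.8 + 34.2 + 886.92 = 892.4 ft.

892.4 ft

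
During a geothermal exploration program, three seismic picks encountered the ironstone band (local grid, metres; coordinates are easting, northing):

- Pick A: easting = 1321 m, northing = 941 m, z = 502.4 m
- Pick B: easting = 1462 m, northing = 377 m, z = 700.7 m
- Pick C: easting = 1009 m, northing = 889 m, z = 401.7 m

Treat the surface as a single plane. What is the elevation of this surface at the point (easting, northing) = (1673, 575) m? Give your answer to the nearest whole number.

726 m

Let the plane be z = a·easting + b·northing + c.
Pick B−Pick A: 141a − 564b = 198.3;  Pick C−Pick A: −312a − 52b = −100.7.
Solving gives a = 0.36610, b = −0.26007.
Then c = 502.4 − a·1321 − b·941 = 263.51.
At (1673, 575): z = 612.5 − 149.5 + 263.51 = 726.5 m.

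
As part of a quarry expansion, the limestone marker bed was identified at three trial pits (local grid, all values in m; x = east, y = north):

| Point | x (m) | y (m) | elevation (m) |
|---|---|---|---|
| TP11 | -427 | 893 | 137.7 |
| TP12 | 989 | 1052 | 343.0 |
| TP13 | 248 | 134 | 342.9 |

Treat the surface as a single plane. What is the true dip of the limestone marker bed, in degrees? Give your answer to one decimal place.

Two edge vectors: TP11→TP12 = (1416, 159, 205.3), TP11→TP13 = (675, -759, 205.2).
Normal n = (TP11→TP12) × (TP11→TP13) = (188449.5, -151985.7, -1182069).
So ∂z/∂x = −n_x/n_z = 0.15942 and ∂z/∂y = −n_y/n_z = −0.12858.
Gradient magnitude |∇z| = √(a² + b²) = √(0.02542 + 0.01653) = 0.20481.
True dip = arctan(0.20481) = 11.6°, dipping toward NW (azimuth ≈ 309°).

11.6°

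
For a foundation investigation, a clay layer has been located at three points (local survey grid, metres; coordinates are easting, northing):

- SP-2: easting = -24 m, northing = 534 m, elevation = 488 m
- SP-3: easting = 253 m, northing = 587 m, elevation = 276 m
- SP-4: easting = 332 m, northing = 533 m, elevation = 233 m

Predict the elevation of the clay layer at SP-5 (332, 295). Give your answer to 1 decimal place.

293.1 m

Let the plane be z = a·easting + b·northing + c.
SP-3−SP-2: 277a + 53b = −212;  SP-4−SP-2: 356a − 1b = −255.
Solving gives a = −0.71700, b = −0.25265.
Then c = 488 − a·-24 − b·534 = 605.71.
At (332, 295): z = −238.0 − 74.5 + 605.71 = 293.1 m.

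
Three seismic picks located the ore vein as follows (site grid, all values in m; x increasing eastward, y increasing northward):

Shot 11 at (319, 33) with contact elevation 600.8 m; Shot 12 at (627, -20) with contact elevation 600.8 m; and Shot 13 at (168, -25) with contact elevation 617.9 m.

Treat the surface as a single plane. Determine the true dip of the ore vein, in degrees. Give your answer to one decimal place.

11.7°

Let the plane be z = a·x + b·y + c.
Shot 12−Shot 11: 308a − 53b = 0;  Shot 13−Shot 11: −151a − 58b = 17.1.
Solving gives a = −0.03504, b = −0.20361.
Gradient magnitude |∇z| = √(a² + b²) = √(0.00123 + 0.04146) = 0.20660.
True dip = arctan(0.20660) = 11.7°, dipping toward N (azimuth ≈ 010°).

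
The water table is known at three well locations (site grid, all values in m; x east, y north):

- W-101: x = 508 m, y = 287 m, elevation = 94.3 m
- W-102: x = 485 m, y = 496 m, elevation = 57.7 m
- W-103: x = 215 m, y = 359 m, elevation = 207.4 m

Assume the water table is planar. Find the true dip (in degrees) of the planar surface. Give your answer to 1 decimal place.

Two edge vectors: W-101→W-102 = (-23, 209, -36.6), W-101→W-103 = (-293, 72, 113.1).
Normal n = (W-101→W-102) × (W-101→W-103) = (26273.1, 13325.1, 59581).
So ∂z/∂x = −n_x/n_z = −0.44096 and ∂z/∂y = −n_y/n_z = −0.22365.
Gradient magnitude |∇z| = √(a² + b²) = √(0.19445 + 0.05002) = 0.49444.
True dip = arctan(0.49444) = 26.3°, dipping toward ENE (azimuth ≈ 063°).

26.3°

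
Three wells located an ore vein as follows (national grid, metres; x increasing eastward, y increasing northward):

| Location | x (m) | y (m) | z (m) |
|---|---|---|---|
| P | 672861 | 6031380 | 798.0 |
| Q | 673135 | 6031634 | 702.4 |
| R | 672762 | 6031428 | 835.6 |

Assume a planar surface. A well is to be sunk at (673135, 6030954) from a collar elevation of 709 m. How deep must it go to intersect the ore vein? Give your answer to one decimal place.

21.5 m

Two edge vectors: P→Q = (274, 254, -95.6), P→R = (-99, 48, 37.6).
Normal n = (P→Q) × (P→R) = (14139.2, -838, 38298).
So ∂z/∂x = −n_x/n_z = −0.369188992 and ∂z/∂y = −n_y/n_z = 0.021881038.
Intercept c from P: 798 + 248412.87 − 131972.86 = 117238.02.
At (673135, 6030954): z_contact = −248514.03 + 131963.53 + 117238.02 = 687.52 m.
Depth below ground = 709 − 687.52 = 21.5 m.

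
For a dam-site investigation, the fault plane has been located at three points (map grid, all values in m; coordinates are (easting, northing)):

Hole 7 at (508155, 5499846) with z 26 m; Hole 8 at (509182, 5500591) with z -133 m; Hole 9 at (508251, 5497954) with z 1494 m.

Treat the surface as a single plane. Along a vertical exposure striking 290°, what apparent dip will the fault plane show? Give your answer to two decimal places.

Two edge vectors: Hole 7→Hole 8 = (1027, 745, -159), Hole 7→Hole 9 = (96, -1892, 1468).
Normal n = (Hole 7→Hole 8) × (Hole 7→Hole 9) = (792832, -1522900, -2014604).
So ∂z/∂E = −n_x/n_z = 0.39354 and ∂z/∂N = −n_y/n_z = −0.75593.
Unit vector along 290° is (sin 290°, cos 290°) = (-0.9397, 0.3420).
Slope in that direction = a·(-0.9397) + b·(0.3420) = −0.62835.
Apparent dip = arctan|0.62835| = 32.14° (true dip is 40.4°, so apparent ≤ true as expected).

32.14°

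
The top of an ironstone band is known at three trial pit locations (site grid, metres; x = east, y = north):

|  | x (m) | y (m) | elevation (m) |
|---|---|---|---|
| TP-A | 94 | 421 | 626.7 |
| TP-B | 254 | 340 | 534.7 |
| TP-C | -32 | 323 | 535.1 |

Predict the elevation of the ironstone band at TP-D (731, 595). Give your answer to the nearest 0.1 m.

Two edge vectors: TP-A→TP-B = (160, -81, -92), TP-A→TP-C = (-126, -98, -91.6).
Normal n = (TP-A→TP-B) × (TP-A→TP-C) = (-1596.4, 26248, -25886).
So ∂z/∂x = −n_x/n_z = −0.06167 and ∂z/∂y = −n_y/n_z = 1.01398.
Intercept c from TP-A: 626.7 + 5.80 − 426.89 = 205.61.
At (731, 595): z = −45.1 + 603.3 + 205.61 = 763.8 m.

763.8 m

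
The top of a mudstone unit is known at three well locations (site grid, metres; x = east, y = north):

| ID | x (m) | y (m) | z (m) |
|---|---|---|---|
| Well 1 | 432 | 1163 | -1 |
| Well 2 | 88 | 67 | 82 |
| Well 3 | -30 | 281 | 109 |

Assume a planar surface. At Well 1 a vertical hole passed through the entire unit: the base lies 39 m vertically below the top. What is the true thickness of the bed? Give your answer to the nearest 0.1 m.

38.0 m

Two edge vectors: Well 1→Well 2 = (-344, -1096, 83), Well 1→Well 3 = (-462, -882, 110).
Normal n = (Well 1→Well 2) × (Well 1→Well 3) = (-47354, -506, -202944).
So ∂z/∂x = −n_x/n_z = −0.23334 and ∂z/∂y = −n_y/n_z = −0.00249.
|∇z| = √(a²+b²) = 0.23335, so dip δ = arctan(0.23335) = 13.13°.
True thickness = vertical thickness × cos δ = 39 × cos 13.13° = 38.0 m.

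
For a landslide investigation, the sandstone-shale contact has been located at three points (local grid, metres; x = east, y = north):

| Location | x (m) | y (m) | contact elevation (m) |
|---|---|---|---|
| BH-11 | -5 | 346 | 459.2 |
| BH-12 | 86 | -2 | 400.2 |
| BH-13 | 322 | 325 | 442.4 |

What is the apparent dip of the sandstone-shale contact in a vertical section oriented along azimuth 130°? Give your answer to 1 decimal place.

7.6°

Two edge vectors: BH-11→BH-12 = (91, -348, -59), BH-11→BH-13 = (327, -21, -16.8).
Normal n = (BH-11→BH-12) × (BH-11→BH-13) = (4607.4, -17764.2, 111885).
So ∂z/∂x = −n_x/n_z = −0.04118 and ∂z/∂y = −n_y/n_z = 0.15877.
Unit vector along 130° is (sin 130°, cos 130°) = (0.7660, -0.6428).
Slope in that direction = a·(0.7660) + b·(-0.6428) = −0.13360.
Apparent dip = arctan|0.13360| = 7.6° (true dip is 9.3°, so apparent ≤ true as expected).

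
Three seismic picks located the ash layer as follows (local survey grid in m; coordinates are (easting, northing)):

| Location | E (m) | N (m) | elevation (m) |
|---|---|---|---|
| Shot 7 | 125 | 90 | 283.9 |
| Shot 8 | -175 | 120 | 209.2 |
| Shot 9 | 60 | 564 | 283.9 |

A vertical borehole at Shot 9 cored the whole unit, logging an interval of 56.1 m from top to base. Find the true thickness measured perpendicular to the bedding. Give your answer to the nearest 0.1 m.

Let the plane be z = a·E + b·N + c.
Shot 8−Shot 7: −300a + 30b = −74.7;  Shot 9−Shot 7: −65a + 474b = 0.
Solving gives a = 0.25246, b = 0.03462.
|∇z| = √(a²+b²) = 0.25482, so dip δ = arctan(0.25482) = 14.30°.
True thickness = vertical thickness × cos δ = 56.1 × cos 14.30° = 54.4 m.

54.4 m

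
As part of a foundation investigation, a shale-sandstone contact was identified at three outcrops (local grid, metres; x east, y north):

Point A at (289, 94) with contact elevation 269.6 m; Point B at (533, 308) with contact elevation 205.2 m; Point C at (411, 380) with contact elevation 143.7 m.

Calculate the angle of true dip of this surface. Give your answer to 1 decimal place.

Let the plane be z = a·x + b·y + c.
Point B−Point A: 244a + 214b = −64.4;  Point C−Point A: 122a + 286b = −125.9.
Solving gives a = 0.19517, b = −0.52346.
Gradient magnitude |∇z| = √(a² + b²) = √(0.03809 + 0.27401) = 0.55866.
True dip = arctan(0.55866) = 29.2°, dipping toward NNW (azimuth ≈ 340°).

29.2°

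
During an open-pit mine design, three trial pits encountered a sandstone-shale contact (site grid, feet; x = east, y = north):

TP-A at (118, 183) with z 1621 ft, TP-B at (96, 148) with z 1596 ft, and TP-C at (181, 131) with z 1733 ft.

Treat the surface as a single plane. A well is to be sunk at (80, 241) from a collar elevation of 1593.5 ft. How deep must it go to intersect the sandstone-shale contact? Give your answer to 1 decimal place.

47.1 ft

Two edge vectors: TP-A→TP-B = (-22, -35, -25), TP-A→TP-C = (63, -52, 112).
Normal n = (TP-A→TP-B) × (TP-A→TP-C) = (-5220, 889, 3349).
So ∂z/∂x = −n_x/n_z = 1.55867 and ∂z/∂y = −n_y/n_z = −0.26545.
Intercept c from TP-A: 1621 − 183.92 + 48.58 = 1485.65.
At (80, 241): z_contact = 124.69 − 63.97 + 1485.65 = 1546.37 ft.
Depth below ground = 1593.5 − 1546.37 = 47.1 ft.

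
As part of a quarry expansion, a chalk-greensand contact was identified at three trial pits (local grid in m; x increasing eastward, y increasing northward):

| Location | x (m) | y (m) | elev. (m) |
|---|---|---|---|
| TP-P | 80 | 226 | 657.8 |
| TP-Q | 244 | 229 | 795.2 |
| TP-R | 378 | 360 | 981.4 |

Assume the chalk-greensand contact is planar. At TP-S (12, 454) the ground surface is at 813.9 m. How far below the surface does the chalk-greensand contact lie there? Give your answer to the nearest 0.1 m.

Let the plane be z = a·x + b·y + c.
TP-Q−TP-P: 164a + 3b = 137.4;  TP-R−TP-P: 298a + 134b = 323.6.
Solving gives a = 0.82728, b = 0.57514.
Then c = 657.8 − a·80 − b·226 = 461.63.
At (12, 454): z_contact = 9.93 + 261.12 + 461.63 = 732.68 m.
Depth below ground = 813.9 − 732.68 = 81.2 m.

81.2 m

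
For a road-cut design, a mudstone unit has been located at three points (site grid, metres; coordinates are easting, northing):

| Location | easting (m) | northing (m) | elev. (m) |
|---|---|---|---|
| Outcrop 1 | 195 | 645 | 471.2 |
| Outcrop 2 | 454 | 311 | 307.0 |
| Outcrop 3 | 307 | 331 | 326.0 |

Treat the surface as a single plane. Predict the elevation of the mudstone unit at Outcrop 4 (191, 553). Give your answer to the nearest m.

431 m

Two edge vectors: Outcrop 1→Outcrop 2 = (259, -334, -164.2), Outcrop 1→Outcrop 3 = (112, -314, -145.2).
Normal n = (Outcrop 1→Outcrop 2) × (Outcrop 1→Outcrop 3) = (-3062, 19216.4, -43918).
So ∂z/∂easting = −n_x/n_z = −0.06972 and ∂z/∂northing = −n_y/n_z = 0.43755.
Intercept c from Outcrop 1: 471.2 + 13.60 − 282.22 = 202.57.
At (191, 553): z = −13.3 + 242.0 + 202.57 = 431.2 m.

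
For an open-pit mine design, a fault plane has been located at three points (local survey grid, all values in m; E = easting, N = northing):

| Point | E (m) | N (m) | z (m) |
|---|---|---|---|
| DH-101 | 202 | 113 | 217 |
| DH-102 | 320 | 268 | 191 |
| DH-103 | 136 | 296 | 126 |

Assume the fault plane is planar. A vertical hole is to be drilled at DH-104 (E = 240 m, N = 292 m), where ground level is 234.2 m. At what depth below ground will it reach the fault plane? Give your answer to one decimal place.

76.1 m

Let the plane be z = a·E + b·N + c.
DH-102−DH-101: 118a + 155b = −26;  DH-103−DH-101: −66a + 183b = −91.
Solving gives a = 0.29371, b = −0.39134.
Then c = 217 − a·202 − b·113 = 201.89.
At (240, 292): z_contact = 70.49 − 114.27 + 201.89 = 158.11 m.
Depth below ground = 234.2 − 158.11 = 76.1 m.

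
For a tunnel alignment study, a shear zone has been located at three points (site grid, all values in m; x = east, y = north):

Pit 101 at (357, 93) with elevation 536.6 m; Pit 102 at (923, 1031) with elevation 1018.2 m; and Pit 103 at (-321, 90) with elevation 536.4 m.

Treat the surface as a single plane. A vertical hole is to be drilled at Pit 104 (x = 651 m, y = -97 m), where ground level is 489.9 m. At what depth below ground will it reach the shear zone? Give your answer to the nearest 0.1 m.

51.7 m

Two edge vectors: Pit 101→Pit 102 = (566, 938, 481.6), Pit 101→Pit 103 = (-678, -3, -0.2).
Normal n = (Pit 101→Pit 102) × (Pit 101→Pit 103) = (1257.2, -326411.6, 634266).
So ∂z/∂x = −n_x/n_z = −0.001982 and ∂z/∂y = −n_y/n_z = 0.514629.
Intercept c from Pit 101: 536.6 + 0.71 − 47.86 = 489.45.
At (651, -97): z_contact = −1.29 − 49.92 + 489.45 = 438.24 m.
Depth below ground = 489.9 − 438.24 = 51.7 m.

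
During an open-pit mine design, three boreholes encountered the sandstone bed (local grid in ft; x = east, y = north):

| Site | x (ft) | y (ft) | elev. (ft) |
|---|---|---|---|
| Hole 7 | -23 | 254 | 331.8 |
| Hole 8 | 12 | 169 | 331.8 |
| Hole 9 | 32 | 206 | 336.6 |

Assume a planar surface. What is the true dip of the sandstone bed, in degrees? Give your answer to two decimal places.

Let the plane be z = a·x + b·y + c.
Hole 8−Hole 7: 35a − 85b = 0;  Hole 9−Hole 7: 55a − 48b = 4.8.
Solving gives a = 0.13623, b = 0.05609.
Gradient magnitude |∇z| = √(a² + b²) = √(0.01856 + 0.00315) = 0.14732.
True dip = arctan(0.14732) = 8.38°, dipping toward WSW (azimuth ≈ 248°).

8.38°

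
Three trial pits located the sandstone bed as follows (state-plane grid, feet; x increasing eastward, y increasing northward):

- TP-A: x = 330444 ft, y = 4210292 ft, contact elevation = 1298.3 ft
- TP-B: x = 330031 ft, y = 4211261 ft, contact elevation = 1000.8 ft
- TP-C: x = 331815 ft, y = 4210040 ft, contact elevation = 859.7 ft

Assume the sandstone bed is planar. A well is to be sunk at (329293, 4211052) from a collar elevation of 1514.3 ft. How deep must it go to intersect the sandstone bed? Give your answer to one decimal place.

Two edge vectors: TP-A→TP-B = (-413, 969, -297.5), TP-A→TP-C = (1371, -252, -438.6).
Normal n = (TP-A→TP-B) × (TP-A→TP-C) = (-499973.4, -589014.3, -1224423).
So ∂z/∂x = −n_x/n_z = −0.408333885 and ∂z/∂y = −n_y/n_z = −0.481054587.
Intercept c from TP-A: 1298.3 + 134931.48 + 2025380.28 = 2161610.06.
At (329293, 4211052): z_contact = −134461.49 − 2025745.88 + 2161610.06 = 1402.69 ft.
Depth below ground = 1514.3 − 1402.69 = 111.6 ft.

111.6 ft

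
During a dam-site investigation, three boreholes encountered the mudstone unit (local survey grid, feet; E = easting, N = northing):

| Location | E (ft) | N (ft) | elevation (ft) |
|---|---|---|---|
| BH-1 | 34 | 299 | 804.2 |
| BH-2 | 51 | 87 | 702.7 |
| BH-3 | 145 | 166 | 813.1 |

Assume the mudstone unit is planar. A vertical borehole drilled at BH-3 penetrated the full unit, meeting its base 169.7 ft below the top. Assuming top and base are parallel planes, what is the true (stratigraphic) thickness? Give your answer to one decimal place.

Let the plane be z = a·E + b·N + c.
BH-2−BH-1: 17a − 212b = −101.5;  BH-3−BH-1: 111a − 133b = 8.9.
Solving gives a = 0.72335, b = 0.53678.
|∇z| = √(a²+b²) = 0.90076, so dip δ = arctan(0.90076) = 42.01°.
True thickness = vertical thickness × cos δ = 169.7 × cos 42.01° = 126.1 ft.

126.1 ft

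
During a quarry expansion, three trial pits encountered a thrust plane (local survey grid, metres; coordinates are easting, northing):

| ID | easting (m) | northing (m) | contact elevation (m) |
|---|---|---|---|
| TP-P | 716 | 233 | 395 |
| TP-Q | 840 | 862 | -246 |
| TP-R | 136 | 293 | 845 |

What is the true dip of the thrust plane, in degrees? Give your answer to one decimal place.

Let the plane be z = a·easting + b·northing + c.
TP-Q−TP-P: 124a + 629b = −641;  TP-R−TP-P: −580a + 60b = 450.
Solving gives a = −0.86367, b = −0.84882.
Gradient magnitude |∇z| = √(a² + b²) = √(0.74593 + 0.72049) = 1.21096.
True dip = arctan(1.21096) = 50.5°, dipping toward NE (azimuth ≈ 045°).

50.5°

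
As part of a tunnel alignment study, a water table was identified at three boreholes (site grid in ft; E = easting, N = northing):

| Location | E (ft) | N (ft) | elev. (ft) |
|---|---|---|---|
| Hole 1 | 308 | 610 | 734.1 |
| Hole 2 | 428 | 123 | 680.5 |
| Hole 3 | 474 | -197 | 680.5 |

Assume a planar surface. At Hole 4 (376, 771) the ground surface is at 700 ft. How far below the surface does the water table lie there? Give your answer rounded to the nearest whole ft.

Let the plane be z = a·E + b·N + c.
Hole 2−Hole 1: 120a − 487b = −53.6;  Hole 3−Hole 1: 166a − 807b = −53.6.
Solving gives a = −1.07213, b = −0.15412.
Then c = 734.1 − a·308 − b·610 = 1158.33.
At (376, 771): z_contact = −403.1 − 118.8 + 1158.33 = 636.4 ft.
Depth below ground = 700 − 636.4 = 64 ft.

64 ft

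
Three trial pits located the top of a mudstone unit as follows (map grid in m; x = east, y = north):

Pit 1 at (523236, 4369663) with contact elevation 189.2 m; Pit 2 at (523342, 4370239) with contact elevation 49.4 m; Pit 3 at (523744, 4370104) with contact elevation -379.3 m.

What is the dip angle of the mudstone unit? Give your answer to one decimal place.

Let the plane be z = a·x + b·y + c.
Pit 2−Pit 1: 106a + 576b = −139.8;  Pit 3−Pit 1: 508a + 441b = −568.5.
Solving gives a = −1.08111, b = −0.04375.
Gradient magnitude |∇z| = √(a² + b²) = √(1.16880 + 0.00191) = 1.08200.
True dip = arctan(1.08200) = 47.3°, dipping toward E (azimuth ≈ 088°).

47.3°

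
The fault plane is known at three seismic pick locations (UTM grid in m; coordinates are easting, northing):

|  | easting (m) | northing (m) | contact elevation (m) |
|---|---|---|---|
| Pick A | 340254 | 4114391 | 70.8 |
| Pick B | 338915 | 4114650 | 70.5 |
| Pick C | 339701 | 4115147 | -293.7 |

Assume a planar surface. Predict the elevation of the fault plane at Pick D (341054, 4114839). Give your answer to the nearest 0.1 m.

Let the plane be z = a·easting + b·northing + c.
Pick B−Pick A: −1339a + 259b = −0.3;  Pick C−Pick A: −553a + 756b = −364.5.
Solving gives a = −0.108368841, b = −0.561412658.
Then c = 70.8 − a·340254 − b·4114391 = 2346814.92.
At (341054, 4114839): z = −36959.6 − 2310122.7 + 2346814.92 = -267.4 m.

-267.4 m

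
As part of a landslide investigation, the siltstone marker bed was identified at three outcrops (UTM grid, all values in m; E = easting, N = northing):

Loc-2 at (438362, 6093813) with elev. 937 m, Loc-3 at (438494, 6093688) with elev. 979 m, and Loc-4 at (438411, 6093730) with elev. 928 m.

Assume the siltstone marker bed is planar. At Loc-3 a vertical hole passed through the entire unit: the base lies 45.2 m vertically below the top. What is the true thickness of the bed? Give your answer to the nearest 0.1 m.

29.4 m

Let the plane be z = a·E + b·N + c.
Loc-3−Loc-2: 132a − 125b = 42;  Loc-4−Loc-2: 49a − 83b = −9.
Solving gives a = 0.95446, b = 0.67191.
|∇z| = √(a²+b²) = 1.16724, so dip δ = arctan(1.16724) = 49.41°.
True thickness = vertical thickness × cos δ = 45.2 × cos 49.41° = 29.4 m.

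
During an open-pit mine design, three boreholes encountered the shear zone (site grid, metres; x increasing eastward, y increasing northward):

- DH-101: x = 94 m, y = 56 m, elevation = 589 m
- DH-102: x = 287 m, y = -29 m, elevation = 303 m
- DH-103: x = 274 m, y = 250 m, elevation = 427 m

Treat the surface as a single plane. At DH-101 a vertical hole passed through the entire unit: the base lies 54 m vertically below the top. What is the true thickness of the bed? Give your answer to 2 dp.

Let the plane be z = a·x + b·y + c.
DH-102−DH-101: 193a − 85b = −286;  DH-103−DH-101: 180a + 194b = −162.
Solving gives a = −1.31307, b = 0.38326.
|∇z| = √(a²+b²) = 1.36786, so dip δ = arctan(1.36786) = 53.83°.
True thickness = vertical thickness × cos δ = 54 × cos 53.83° = 31.87 m.

31.87 m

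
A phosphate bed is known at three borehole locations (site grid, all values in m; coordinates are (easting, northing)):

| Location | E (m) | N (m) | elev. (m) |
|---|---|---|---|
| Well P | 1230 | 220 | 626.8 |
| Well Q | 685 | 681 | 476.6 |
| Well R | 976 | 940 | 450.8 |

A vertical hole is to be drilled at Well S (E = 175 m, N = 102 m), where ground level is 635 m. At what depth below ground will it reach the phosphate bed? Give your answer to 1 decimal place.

Let the plane be z = a·E + b·N + c.
Well Q−Well P: −545a + 461b = −150.2;  Well R−Well P: −254a + 720b = −176.
Solving gives a = 0.098102, b = −0.209836.
Then c = 626.8 − a·1230 − b·220 = 552.30.
At (175, 102): z_contact = 17.17 − 21.40 + 552.30 = 548.06 m.
Depth below ground = 635 − 548.06 = 86.9 m.

86.9 m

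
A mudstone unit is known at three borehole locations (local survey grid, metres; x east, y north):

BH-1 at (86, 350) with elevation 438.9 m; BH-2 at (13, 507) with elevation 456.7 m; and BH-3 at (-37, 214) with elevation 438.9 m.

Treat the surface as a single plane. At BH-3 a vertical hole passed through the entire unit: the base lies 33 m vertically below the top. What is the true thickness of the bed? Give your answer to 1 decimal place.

Two edge vectors: BH-1→BH-2 = (-73, 157, 17.8), BH-1→BH-3 = (-123, -136, 0).
Normal n = (BH-1→BH-2) × (BH-1→BH-3) = (2420.8, -2189.4, 29239).
So ∂z/∂x = −n_x/n_z = −0.08279 and ∂z/∂y = −n_y/n_z = 0.07488.
|∇z| = √(a²+b²) = 0.11163, so dip δ = arctan(0.11163) = 6.37°.
True thickness = vertical thickness × cos δ = 33 × cos 6.37° = 32.8 m.

32.8 m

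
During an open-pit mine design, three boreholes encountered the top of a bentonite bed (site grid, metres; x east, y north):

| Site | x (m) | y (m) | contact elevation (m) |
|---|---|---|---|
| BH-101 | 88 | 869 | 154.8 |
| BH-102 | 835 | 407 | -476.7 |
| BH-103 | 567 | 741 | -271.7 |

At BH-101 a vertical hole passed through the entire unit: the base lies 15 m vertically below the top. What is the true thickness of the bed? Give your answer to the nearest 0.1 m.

Two edge vectors: BH-101→BH-102 = (747, -462, -631.5), BH-101→BH-103 = (479, -128, -426.5).
Normal n = (BH-101→BH-102) × (BH-101→BH-103) = (116211, 16107, 125682).
So ∂z/∂x = −n_x/n_z = −0.92464 and ∂z/∂y = −n_y/n_z = −0.12816.
|∇z| = √(a²+b²) = 0.93348, so dip δ = arctan(0.93348) = 43.03°.
True thickness = vertical thickness × cos δ = 15 × cos 43.03° = 11.0 m.

11.0 m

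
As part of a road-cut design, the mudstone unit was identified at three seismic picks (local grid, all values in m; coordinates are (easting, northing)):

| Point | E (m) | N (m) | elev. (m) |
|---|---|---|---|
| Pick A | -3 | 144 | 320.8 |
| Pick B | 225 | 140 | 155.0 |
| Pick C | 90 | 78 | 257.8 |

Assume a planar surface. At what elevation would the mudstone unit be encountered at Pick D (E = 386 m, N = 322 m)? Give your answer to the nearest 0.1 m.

24.6 m

Two edge vectors: Pick A→Pick B = (228, -4, -165.8), Pick A→Pick C = (93, -66, -63).
Normal n = (Pick A→Pick B) × (Pick A→Pick C) = (-10690.8, -1055.4, -14676).
So ∂z/∂E = −n_x/n_z = −0.72845 and ∂z/∂N = −n_y/n_z = −0.07191.
Intercept c from Pick A: 320.8 − 2.19 + 10.36 = 328.97.
At (386, 322): z = −281.2 − 23.2 + 328.97 = 24.6 m.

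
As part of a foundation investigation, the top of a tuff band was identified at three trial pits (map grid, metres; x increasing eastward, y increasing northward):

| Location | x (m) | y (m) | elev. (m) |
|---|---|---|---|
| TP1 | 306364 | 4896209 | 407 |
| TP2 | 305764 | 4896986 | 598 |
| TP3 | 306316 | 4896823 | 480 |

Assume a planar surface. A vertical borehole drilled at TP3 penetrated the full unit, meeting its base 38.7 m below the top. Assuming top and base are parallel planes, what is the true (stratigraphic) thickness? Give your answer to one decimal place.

Two edge vectors: TP1→TP2 = (-600, 777, 191), TP1→TP3 = (-48, 614, 73).
Normal n = (TP1→TP2) × (TP1→TP3) = (-60553, 34632, -331104).
So ∂z/∂x = −n_x/n_z = −0.18288 and ∂z/∂y = −n_y/n_z = 0.10460.
|∇z| = √(a²+b²) = 0.21068, so dip δ = arctan(0.21068) = 11.90°.
True thickness = vertical thickness × cos δ = 38.7 × cos 11.90° = 37.9 m.

37.9 m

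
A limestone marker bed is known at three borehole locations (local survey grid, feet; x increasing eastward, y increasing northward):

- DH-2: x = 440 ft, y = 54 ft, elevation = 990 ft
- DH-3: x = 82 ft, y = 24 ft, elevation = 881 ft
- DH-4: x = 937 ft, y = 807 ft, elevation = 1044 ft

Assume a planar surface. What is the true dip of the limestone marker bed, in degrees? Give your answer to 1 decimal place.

19.0°

Two edge vectors: DH-2→DH-3 = (-358, -30, -109), DH-2→DH-4 = (497, 753, 54).
Normal n = (DH-2→DH-3) × (DH-2→DH-4) = (80457, -34841, -254664).
So ∂z/∂x = −n_x/n_z = 0.31593 and ∂z/∂y = −n_y/n_z = −0.13681.
Gradient magnitude |∇z| = √(a² + b²) = √(0.09981 + 0.01872) = 0.34428.
True dip = arctan(0.34428) = 19.0°, dipping toward WNW (azimuth ≈ 293°).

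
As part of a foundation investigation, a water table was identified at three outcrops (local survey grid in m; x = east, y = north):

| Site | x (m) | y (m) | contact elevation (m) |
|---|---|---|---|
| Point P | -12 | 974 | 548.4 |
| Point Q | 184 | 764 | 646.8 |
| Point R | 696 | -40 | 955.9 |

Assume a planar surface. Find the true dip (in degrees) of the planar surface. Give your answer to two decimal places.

Let the plane be z = a·x + b·y + c.
Point Q−Point P: 196a − 210b = 98.4;  Point R−Point P: 708a − 1014b = 407.5.
Solving gives a = 0.28369, b = −0.20380.
Gradient magnitude |∇z| = √(a² + b²) = √(0.08048 + 0.04153) = 0.34930.
True dip = arctan(0.34930) = 19.25°, dipping toward NW (azimuth ≈ 306°).

19.25°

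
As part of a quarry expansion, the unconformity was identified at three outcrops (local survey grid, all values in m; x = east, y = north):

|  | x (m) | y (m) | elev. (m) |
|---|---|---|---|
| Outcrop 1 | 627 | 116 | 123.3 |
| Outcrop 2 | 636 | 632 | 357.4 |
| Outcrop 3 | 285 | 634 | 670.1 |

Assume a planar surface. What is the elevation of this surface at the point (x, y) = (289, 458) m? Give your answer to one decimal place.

Let the plane be z = a·x + b·y + c.
Outcrop 2−Outcrop 1: 9a + 516b = 234.1;  Outcrop 3−Outcrop 1: −342a + 518b = 546.8.
Solving gives a = −0.88821, b = 0.46917.
Then c = 123.3 − a·627 − b·116 = 625.78.
At (289, 458): z = −256.7 + 214.9 + 625.78 = 584.0 m.

584.0 m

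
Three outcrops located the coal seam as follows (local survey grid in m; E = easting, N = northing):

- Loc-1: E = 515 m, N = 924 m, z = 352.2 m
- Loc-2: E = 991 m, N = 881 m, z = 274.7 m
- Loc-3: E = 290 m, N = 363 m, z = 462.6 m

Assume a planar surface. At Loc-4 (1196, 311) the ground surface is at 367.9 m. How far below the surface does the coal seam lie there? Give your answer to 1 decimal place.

56.6 m

Two edge vectors: Loc-1→Loc-2 = (476, -43, -77.5), Loc-1→Loc-3 = (-225, -561, 110.4).
Normal n = (Loc-1→Loc-2) × (Loc-1→Loc-3) = (-48224.7, -35112.9, -276711).
So ∂z/∂E = −n_x/n_z = −0.174278 and ∂z/∂N = −n_y/n_z = −0.126894.
Intercept c from Loc-1: 352.2 + 89.75 + 117.25 = 559.20.
At (1196, 311): z_contact = −208.44 − 39.46 + 559.20 = 311.30 m.
Depth below ground = 367.9 − 311.30 = 56.6 m.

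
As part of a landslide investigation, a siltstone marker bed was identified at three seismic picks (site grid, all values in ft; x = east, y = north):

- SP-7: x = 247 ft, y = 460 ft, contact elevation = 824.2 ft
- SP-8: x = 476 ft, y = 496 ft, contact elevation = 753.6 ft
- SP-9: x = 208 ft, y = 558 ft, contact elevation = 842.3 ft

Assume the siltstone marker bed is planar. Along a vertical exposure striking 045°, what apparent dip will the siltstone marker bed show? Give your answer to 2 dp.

10.38°

Two edge vectors: SP-7→SP-8 = (229, 36, -70.6), SP-7→SP-9 = (-39, 98, 18.1).
Normal n = (SP-7→SP-8) × (SP-7→SP-9) = (7570.4, -1391.5, 23846).
So ∂z/∂x = −n_x/n_z = −0.31747 and ∂z/∂y = −n_y/n_z = 0.05835.
Unit vector along 045° is (sin 45°, cos 45°) = (0.7071, 0.7071).
Slope in that direction = a·(0.7071) + b·(0.7071) = −0.18322.
Apparent dip = arctan|0.18322| = 10.38° (true dip is 17.9°, so apparent ≤ true as expected).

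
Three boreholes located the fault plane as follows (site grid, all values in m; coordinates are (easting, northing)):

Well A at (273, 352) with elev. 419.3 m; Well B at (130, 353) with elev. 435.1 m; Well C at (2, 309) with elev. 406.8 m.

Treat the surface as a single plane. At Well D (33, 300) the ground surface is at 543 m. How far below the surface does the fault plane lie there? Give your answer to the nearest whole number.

148 m

Let the plane be z = a·E + b·N + c.
Well B−Well A: −143a + 1b = 15.8;  Well C−Well A: −271a − 43b = −12.5.
Solving gives a = −0.10388, b = 0.94537.
Then c = 419.3 − a·273 − b·352 = 114.89.
At (33, 300): z_contact = −3.4 + 283.6 + 114.89 = 395.1 m.
Depth below ground = 543 − 395.1 = 148 m.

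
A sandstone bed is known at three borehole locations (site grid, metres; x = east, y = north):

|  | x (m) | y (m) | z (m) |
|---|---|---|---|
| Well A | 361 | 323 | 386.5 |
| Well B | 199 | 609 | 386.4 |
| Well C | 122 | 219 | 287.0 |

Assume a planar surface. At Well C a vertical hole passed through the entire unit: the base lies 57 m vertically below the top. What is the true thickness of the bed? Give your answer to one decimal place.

Two edge vectors: Well A→Well B = (-162, 286, -0.1), Well A→Well C = (-239, -104, -99.5).
Normal n = (Well A→Well B) × (Well A→Well C) = (-28467.4, -16095.1, 85202).
So ∂z/∂x = −n_x/n_z = 0.33412 and ∂z/∂y = −n_y/n_z = 0.18891.
|∇z| = √(a²+b²) = 0.38382, so dip δ = arctan(0.38382) = 21.00°.
True thickness = vertical thickness × cos δ = 57 × cos 21.00° = 53.2 m.

53.2 m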